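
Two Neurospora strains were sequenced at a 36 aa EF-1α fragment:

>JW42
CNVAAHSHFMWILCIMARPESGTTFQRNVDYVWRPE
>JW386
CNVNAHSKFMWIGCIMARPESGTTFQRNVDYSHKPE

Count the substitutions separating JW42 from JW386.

Mismatches occur at site 4 (A/N), site 8 (H/K), site 13 (L/G), site 32 (V/S), site 33 (W/H), site 34 (R/K).
That gives 6 mismatches out of 36 aligned sites, so the Hamming distance is 6.

6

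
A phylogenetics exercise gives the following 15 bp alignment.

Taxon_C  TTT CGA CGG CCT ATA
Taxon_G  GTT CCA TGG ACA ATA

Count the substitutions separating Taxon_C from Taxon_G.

Differing sites — 1:T/G; 5:G/C; 7:C/T; 10:C/A; 12:T/A.
That gives 5 mismatches out of 15 aligned sites, so the Hamming distance is 5.

5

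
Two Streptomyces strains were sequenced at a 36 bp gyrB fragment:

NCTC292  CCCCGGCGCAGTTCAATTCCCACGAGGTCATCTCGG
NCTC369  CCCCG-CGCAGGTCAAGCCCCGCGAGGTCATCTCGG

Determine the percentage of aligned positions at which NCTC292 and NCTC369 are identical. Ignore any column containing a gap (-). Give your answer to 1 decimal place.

88.6%

Excluding the 1 gap column leaves 35 comparable sites.
Mismatches occur at site 12 (T→G), site 17 (T→G), site 18 (T→C), site 22 (A→G).
31 of the 35 comparable sites match, so the percent identity is 31/35 × 100 = 88.6%.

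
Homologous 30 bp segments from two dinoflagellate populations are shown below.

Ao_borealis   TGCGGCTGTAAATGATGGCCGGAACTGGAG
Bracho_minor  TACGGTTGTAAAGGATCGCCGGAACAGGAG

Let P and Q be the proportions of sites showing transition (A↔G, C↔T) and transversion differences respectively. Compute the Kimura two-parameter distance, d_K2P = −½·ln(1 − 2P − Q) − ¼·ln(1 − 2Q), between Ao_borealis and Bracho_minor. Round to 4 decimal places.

Mismatches occur at site 2 (G↔A, transition), site 6 (C↔T, transition), site 13 (T↔G, transversion), site 17 (G↔C, transversion), site 26 (T↔A, transversion).
Of the 5 differences, 2 transitions and 3 transversions over 30 sites: P = 2/30 = 0.066667, Q = 3/30 = 0.100000.
d = −0.5·ln(0.766666) − 0.25·ln(0.800000) = −0.5·(-0.265704) − 0.25·(-0.223144) = 0.1886.

0.1886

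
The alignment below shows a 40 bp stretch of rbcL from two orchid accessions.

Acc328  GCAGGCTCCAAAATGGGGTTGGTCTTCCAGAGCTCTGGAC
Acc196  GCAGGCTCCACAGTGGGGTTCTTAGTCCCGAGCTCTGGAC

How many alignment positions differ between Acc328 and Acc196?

7

The sequences differ at positions 11 (A/C), 13 (A/G), 21 (G/C), 22 (G/T), 24 (C/A), 25 (T/G), 29 (A/C).
That gives 7 mismatches out of 40 aligned sites, so the Hamming distance is 7.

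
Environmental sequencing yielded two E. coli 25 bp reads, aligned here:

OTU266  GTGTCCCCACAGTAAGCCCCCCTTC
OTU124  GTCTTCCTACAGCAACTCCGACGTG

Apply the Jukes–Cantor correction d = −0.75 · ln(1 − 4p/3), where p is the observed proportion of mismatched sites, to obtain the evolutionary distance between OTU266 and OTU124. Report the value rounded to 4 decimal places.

Differing sites — 3:G/C; 5:C/T; 8:C/T; 13:T/C; 16:G/C; 17:C/T; 20:C/G; 21:C/A; 23:T/G; 25:C/G.
p = 10/25 = 0.400000.
d = −0.75 · ln(1 − (4/3)·0.400000) = −0.75 · ln(0.466667) = −0.75 · (-0.762139) = 0.5716.

0.5716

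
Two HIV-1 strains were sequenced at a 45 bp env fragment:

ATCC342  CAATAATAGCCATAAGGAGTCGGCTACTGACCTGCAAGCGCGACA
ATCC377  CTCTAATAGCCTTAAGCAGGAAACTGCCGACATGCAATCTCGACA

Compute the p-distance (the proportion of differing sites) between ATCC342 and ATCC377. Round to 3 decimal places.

Mismatches occur at site 2 (A↔T), site 3 (A↔C), site 12 (A↔T), site 17 (G↔C), site 20 (T↔G), site 21 (C↔A), site 22 (G↔A), site 23 (G↔A), site 26 (A↔G), site 28 (T↔C), site 32 (C↔A), site 38 (G↔T), site 40 (G↔T).
There are 13 differences over 45 sites, so p = 13/45 = 0.289.

0.289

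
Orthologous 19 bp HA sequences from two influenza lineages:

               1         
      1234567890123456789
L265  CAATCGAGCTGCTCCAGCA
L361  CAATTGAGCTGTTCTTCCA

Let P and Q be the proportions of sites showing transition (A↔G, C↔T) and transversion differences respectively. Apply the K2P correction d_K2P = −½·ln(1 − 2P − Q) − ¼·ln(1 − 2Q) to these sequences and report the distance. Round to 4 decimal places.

The sequences differ at positions 5 (C/T, transition), 12 (C/T, transition), 15 (C/T, transition), 16 (A/T, transversion), 17 (G/C, transversion).
Of the 5 differences, 3 transitions and 2 transversions over 19 sites: P = 3/19 = 0.157895, Q = 2/19 = 0.105263.
d = −0.5·ln(0.578947) − 0.25·ln(0.789474) = −0.5·(-0.546544) − 0.25·(-0.236388) = 0.3324.

0.3324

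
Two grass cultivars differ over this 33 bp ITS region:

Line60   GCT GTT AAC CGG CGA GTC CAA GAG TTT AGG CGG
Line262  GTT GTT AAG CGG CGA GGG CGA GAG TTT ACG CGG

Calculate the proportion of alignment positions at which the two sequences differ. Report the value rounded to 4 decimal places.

The sequences differ at positions 2 (C/T), 9 (C/G), 17 (T/G), 18 (C/G), 20 (A/G), 29 (G/C).
There are 6 differences over 33 sites, so p = 6/33 = 0.1818.

0.1818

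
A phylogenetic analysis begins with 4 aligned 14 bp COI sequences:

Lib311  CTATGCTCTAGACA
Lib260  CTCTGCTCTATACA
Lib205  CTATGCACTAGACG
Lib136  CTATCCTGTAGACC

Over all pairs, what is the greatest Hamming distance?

5

Pairwise Hamming distances:
  Lib311 vs Lib260: 2
  Lib311 vs Lib205: 2
  Lib311 vs Lib136: 3
  Lib260 vs Lib205: 4
  Lib260 vs Lib136: 5
  Lib205 vs Lib136: 4
The largest is 5, between Lib260 and Lib136.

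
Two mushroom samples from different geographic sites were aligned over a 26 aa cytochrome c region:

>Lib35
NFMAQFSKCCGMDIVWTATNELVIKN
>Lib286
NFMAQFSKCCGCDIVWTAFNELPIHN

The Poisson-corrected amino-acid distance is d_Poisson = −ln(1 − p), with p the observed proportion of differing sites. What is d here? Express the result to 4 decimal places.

0.1671

Mismatches occur at site 12 (M→C), site 19 (T→F), site 23 (V→P), site 25 (K→H).
p = 4/26 = 0.153846.
d = −ln(1 − 0.153846) = −ln(0.846154) = 0.1671.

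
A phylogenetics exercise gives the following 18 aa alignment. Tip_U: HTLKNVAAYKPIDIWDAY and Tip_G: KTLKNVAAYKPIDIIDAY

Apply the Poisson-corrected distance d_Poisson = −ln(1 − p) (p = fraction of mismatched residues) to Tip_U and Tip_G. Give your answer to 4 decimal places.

0.1178

Mismatches occur at site 1 (H→K), site 15 (W→I).
p = 2/18 = 0.111111.
d = −ln(1 − 0.111111) = −ln(0.888889) = 0.1178.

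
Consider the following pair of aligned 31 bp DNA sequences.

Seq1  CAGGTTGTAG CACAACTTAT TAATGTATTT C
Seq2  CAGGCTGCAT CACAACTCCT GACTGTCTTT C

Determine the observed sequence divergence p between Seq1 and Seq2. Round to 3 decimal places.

0.258

Mismatches occur at site 5 (T↔C), site 8 (T↔C), site 10 (G↔T), site 18 (T↔C), site 19 (A↔C), site 21 (T↔G), site 23 (A↔C), site 27 (A↔C).
There are 8 differences over 31 sites, so p = 8/31 = 0.258.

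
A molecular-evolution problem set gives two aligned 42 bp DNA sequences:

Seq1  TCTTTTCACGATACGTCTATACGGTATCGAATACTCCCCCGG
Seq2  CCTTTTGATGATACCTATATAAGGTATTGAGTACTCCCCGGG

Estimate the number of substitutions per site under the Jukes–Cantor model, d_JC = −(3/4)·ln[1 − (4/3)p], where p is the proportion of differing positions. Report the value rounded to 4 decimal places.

Differing sites — 1:T/C; 7:C/G; 9:C/T; 15:G/C; 17:C/A; 22:C/A; 28:C/T; 31:A/G; 40:C/G.
p = 9/42 = 0.214286.
d = −0.75 · ln(1 − (4/3)·0.214286) = −0.75 · ln(0.714285) = −0.75 · (-0.336473) = 0.2524.

0.2524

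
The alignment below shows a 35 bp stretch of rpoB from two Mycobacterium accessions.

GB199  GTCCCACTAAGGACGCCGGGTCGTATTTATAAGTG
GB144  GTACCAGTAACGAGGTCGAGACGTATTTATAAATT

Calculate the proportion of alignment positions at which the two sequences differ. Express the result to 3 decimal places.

The sequences differ at positions 3 (C/A), 7 (C/G), 11 (G/C), 14 (C/G), 16 (C/T), 19 (G/A), 21 (T/A), 33 (G/A), 35 (G/T).
There are 9 differences over 35 sites, so p = 9/35 = 0.257.

0.257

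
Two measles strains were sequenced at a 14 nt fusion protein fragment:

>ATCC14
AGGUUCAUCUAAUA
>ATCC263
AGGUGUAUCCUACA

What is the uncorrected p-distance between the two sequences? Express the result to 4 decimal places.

0.3571

Mismatches occur at site 5 (U→G), site 6 (C→U), site 10 (U→C), site 11 (A→U), site 13 (U→C).
There are 5 differences over 14 sites, so p = 5/14 = 0.3571.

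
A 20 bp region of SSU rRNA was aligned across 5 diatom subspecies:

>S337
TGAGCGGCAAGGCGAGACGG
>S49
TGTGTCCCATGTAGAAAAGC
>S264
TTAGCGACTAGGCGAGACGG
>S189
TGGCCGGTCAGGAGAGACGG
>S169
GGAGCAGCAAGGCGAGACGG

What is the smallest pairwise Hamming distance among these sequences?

Pairwise Hamming distances:
  S337 vs S49: 10
  S337 vs S264: 3
  S337 vs S189: 5
  S337 vs S169: 2
  S49 vs S264: 12
  S49 vs S189: 12
  S49 vs S169: 11
  S264 vs S189: 7
  S264 vs S169: 5
  S189 vs S169: 7
The smallest is 2, between S337 and S169.

2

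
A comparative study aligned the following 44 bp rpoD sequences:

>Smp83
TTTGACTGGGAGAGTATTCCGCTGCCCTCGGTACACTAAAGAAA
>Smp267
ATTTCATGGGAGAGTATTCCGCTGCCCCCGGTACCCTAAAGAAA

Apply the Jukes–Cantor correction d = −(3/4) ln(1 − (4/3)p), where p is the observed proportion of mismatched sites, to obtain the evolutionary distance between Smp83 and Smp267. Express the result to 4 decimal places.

Differing sites — 1:T/A; 4:G/T; 5:A/C; 6:C/A; 28:T/C; 35:A/C.
p = 6/44 = 0.136364.
d = −0.75 · ln(1 − (4/3)·0.136364) = −0.75 · ln(0.818181) = −0.75 · (-0.200672) = 0.1505.

0.1505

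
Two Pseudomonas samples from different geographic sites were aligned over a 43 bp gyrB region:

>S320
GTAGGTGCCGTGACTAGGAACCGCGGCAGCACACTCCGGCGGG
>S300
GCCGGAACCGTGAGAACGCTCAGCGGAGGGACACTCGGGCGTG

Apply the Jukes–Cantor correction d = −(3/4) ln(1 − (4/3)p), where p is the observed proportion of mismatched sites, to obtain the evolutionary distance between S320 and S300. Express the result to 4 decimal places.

0.4693

Mismatches occur at site 2 (T↔C), site 3 (A↔C), site 6 (T↔A), site 7 (G↔A), site 14 (C↔G), site 15 (T↔A), site 17 (G↔C), site 19 (A↔C), site 20 (A↔T), site 22 (C↔A), site 27 (C↔A), site 28 (A↔G), site 30 (C↔G), site 37 (C↔G), site 42 (G↔T).
p = 15/43 = 0.348837.
d = −0.75 · ln(1 − (4/3)·0.348837) = −0.75 · ln(0.534884) = −0.75 · (-0.625705) = 0.4693.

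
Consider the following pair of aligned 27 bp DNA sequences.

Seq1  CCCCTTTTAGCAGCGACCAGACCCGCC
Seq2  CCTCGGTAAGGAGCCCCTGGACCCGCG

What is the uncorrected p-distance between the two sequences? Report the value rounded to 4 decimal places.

0.3704

Differing sites — 3:C/T; 5:T/G; 6:T/G; 8:T/A; 11:C/G; 15:G/C; 16:A/C; 18:C/T; 19:A/G; 27:C/G.
There are 10 differences over 27 sites, so p = 10/27 = 0.3704.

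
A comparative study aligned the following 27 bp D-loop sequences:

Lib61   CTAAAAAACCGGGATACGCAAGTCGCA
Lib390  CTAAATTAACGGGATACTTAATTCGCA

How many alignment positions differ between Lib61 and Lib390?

The sequences differ at positions 6 (A/T), 7 (A/T), 9 (C/A), 18 (G/T), 19 (C/T), 22 (G/T).
That gives 6 mismatches out of 27 aligned sites, so the Hamming distance is 6.

6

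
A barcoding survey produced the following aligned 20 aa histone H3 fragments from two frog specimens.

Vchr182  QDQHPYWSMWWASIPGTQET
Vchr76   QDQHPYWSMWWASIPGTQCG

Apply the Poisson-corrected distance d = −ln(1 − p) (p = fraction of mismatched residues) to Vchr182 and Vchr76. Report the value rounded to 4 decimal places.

Differing sites — 19:E/C; 20:T/G.
p = 2/20 = 0.100000.
d = −ln(1 − 0.100000) = −ln(0.900000) = 0.1054.

0.1054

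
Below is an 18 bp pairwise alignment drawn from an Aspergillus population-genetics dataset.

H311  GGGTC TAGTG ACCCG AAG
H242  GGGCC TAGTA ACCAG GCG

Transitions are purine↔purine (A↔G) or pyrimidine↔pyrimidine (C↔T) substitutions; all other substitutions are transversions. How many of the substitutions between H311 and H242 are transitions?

3

The sequences differ at positions 4 (T/C, transition), 10 (G/A, transition), 14 (C/A, transversion), 16 (A/G, transition), 17 (A/C, transversion).
Of the 5 differences, 3 transitions and 2 transversions, so the answer is 3.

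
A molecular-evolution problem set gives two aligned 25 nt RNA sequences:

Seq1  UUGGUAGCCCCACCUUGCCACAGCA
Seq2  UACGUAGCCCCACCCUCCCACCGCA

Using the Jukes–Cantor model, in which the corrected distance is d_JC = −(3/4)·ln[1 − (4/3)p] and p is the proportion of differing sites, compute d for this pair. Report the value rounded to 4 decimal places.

0.2326

The sequences differ at positions 2 (U/A), 3 (G/C), 15 (U/C), 17 (G/C), 22 (A/C).
p = 5/25 = 0.200000.
d = −0.75 · ln(1 − (4/3)·0.200000) = −0.75 · ln(0.733333) = −0.75 · (-0.310155) = 0.2326.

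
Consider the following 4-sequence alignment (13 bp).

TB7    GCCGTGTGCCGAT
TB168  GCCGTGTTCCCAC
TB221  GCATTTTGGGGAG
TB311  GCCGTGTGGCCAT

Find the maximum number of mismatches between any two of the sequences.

Pairwise Hamming distances:
  TB7 vs TB168: 3
  TB7 vs TB221: 6
  TB7 vs TB311: 2
  TB168 vs TB221: 8
  TB168 vs TB311: 3
  TB221 vs TB311: 6
The largest is 8, between TB168 and TB221.

8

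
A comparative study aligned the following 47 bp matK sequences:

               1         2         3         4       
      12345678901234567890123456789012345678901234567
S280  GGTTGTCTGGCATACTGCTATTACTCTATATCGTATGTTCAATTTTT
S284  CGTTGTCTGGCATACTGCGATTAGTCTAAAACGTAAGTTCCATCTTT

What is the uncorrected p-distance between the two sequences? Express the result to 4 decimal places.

Mismatches occur at site 1 (G/C), site 19 (T/G), site 24 (C/G), site 29 (T/A), site 31 (T/A), site 36 (T/A), site 41 (A/C), site 44 (T/C).
There are 8 differences over 47 sites, so p = 8/47 = 0.1702.

0.1702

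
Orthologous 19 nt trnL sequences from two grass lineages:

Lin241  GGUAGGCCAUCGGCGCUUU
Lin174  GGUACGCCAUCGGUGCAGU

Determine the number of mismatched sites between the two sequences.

Differing sites — 5:G/C; 14:C/U; 17:U/A; 18:U/G.
That gives 4 mismatches out of 19 aligned sites, so the Hamming distance is 4.

4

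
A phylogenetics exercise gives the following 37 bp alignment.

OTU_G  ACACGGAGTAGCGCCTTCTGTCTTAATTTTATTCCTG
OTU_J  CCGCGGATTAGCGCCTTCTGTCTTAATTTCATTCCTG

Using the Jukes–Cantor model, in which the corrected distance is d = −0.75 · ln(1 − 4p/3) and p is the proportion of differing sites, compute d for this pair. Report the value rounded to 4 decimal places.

0.1167

The sequences differ at positions 1 (A/C), 3 (A/G), 8 (G/T), 30 (T/C).
p = 4/37 = 0.108108.
d = −0.75 · ln(1 − (4/3)·0.108108) = −0.75 · ln(0.855856) = −0.75 · (-0.155653) = 0.1167.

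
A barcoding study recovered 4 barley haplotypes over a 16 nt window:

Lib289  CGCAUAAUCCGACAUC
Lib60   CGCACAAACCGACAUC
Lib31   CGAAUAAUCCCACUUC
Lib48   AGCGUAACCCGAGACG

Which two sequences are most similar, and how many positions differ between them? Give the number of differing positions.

Pairwise Hamming distances:
  Lib289 vs Lib60: 2
  Lib289 vs Lib31: 3
  Lib289 vs Lib48: 6
  Lib60 vs Lib31: 5
  Lib60 vs Lib48: 7
  Lib31 vs Lib48: 9
The smallest is 2, between Lib289 and Lib60.

2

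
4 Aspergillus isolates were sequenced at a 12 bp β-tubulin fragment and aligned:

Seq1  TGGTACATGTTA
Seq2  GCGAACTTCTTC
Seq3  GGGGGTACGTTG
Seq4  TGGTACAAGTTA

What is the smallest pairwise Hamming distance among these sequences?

Pairwise Hamming distances:
  Seq1 vs Seq2: 6
  Seq1 vs Seq3: 6
  Seq1 vs Seq4: 1
  Seq2 vs Seq3: 8
  Seq2 vs Seq4: 7
  Seq3 vs Seq4: 6
The smallest is 1, between Seq1 and Seq4.

1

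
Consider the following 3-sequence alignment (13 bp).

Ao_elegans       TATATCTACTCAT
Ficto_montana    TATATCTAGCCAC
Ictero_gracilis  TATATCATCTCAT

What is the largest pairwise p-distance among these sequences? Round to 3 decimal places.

0.385

Pairwise Hamming distances:
  Ao_elegans vs Ficto_montana: 3
  Ao_elegans vs Ictero_gracilis: 2
  Ficto_montana vs Ictero_gracilis: 5
The largest is 5 mismatches, between Ficto_montana and Ictero_gracilis; p = 5/13 = 0.385.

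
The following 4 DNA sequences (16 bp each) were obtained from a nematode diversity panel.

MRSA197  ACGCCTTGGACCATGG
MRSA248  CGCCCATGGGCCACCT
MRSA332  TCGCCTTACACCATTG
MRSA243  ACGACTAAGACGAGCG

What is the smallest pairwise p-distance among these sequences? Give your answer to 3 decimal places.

Pairwise Hamming distances:
  MRSA197 vs MRSA248: 8
  MRSA197 vs MRSA332: 4
  MRSA197 vs MRSA243: 6
  MRSA248 vs MRSA332: 10
  MRSA248 vs MRSA243: 11
  MRSA332 vs MRSA243: 7
The smallest is 4 mismatches, between MRSA197 and MRSA332; p = 4/16 = 0.250.

0.250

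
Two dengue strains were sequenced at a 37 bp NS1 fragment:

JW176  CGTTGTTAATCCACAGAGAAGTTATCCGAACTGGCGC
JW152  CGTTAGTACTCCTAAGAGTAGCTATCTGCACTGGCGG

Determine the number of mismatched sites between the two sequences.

10

The sequences differ at positions 5 (G/A), 6 (T/G), 9 (A/C), 13 (A/T), 14 (C/A), 19 (A/T), 22 (T/C), 27 (C/T), 29 (A/C), 37 (C/G).
That gives 10 mismatches out of 37 aligned sites, so the Hamming distance is 10.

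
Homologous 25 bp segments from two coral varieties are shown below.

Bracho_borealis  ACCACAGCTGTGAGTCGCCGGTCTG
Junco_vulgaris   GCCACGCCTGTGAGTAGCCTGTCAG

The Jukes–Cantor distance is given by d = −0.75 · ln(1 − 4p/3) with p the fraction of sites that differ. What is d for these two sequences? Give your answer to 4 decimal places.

Differing sites — 1:A/G; 6:A/G; 7:G/C; 16:C/A; 20:G/T; 24:T/A.
p = 6/25 = 0.240000.
d = −0.75 · ln(1 − (4/3)·0.240000) = −0.75 · ln(0.680000) = −0.75 · (-0.385662) = 0.2892.

0.2892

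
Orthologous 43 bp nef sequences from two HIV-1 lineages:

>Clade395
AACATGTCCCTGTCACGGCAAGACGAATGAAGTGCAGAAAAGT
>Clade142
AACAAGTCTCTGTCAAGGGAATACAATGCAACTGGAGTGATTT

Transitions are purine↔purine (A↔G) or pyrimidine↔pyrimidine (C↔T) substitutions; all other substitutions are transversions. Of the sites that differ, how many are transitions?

3

Mismatches occur at site 5 (T→A, transversion), site 9 (C→T, transition), site 16 (C→A, transversion), site 19 (C→G, transversion), site 22 (G→T, transversion), site 25 (G→A, transition), site 27 (A→T, transversion), site 28 (T→G, transversion), site 29 (G→C, transversion), site 32 (G→C, transversion), site 35 (C→G, transversion), site 38 (A→T, transversion), site 39 (A→G, transition), site 41 (A→T, transversion), site 42 (G→T, transversion).
Of the 15 differences, 3 transitions and 12 transversions, so the answer is 3.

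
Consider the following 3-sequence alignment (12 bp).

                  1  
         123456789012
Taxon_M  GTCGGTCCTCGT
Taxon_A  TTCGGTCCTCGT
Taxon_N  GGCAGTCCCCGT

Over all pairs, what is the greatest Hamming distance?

Pairwise Hamming distances:
  Taxon_M vs Taxon_A: 1
  Taxon_M vs Taxon_N: 3
  Taxon_A vs Taxon_N: 4
The largest is 4, between Taxon_A and Taxon_N.

4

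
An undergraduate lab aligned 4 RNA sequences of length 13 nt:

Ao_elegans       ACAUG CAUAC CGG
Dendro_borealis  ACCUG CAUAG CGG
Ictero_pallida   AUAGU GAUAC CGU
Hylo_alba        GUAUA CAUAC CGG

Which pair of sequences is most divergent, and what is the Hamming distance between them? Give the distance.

7

Pairwise Hamming distances:
  Ao_elegans vs Dendro_borealis: 2
  Ao_elegans vs Ictero_pallida: 5
  Ao_elegans vs Hylo_alba: 3
  Dendro_borealis vs Ictero_pallida: 7
  Dendro_borealis vs Hylo_alba: 5
  Ictero_pallida vs Hylo_alba: 5
The largest is 7, between Dendro_borealis and Ictero_pallida.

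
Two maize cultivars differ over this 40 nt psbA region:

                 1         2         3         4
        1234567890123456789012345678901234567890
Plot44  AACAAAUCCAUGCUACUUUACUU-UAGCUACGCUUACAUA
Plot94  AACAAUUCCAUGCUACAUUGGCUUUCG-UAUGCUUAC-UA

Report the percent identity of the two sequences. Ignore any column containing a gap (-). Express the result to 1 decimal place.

Excluding the 3 gap columns leaves 37 comparable sites.
Mismatches occur at site 6 (A→U), site 17 (U→A), site 20 (A→G), site 21 (C→G), site 22 (U→C), site 26 (A→C), site 31 (C→U).
30 of the 37 comparable sites match, so the percent identity is 30/37 × 100 = 81.1%.

81.1%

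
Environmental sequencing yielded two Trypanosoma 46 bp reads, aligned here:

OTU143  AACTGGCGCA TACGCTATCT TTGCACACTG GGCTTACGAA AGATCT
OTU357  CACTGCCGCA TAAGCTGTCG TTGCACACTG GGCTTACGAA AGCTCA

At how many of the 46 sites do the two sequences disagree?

Mismatches occur at site 1 (A↔C), site 6 (G↔C), site 13 (C↔A), site 17 (A↔G), site 20 (T↔G), site 43 (A↔C), site 46 (T↔A).
That gives 7 mismatches out of 46 aligned sites, so the Hamming distance is 7.

7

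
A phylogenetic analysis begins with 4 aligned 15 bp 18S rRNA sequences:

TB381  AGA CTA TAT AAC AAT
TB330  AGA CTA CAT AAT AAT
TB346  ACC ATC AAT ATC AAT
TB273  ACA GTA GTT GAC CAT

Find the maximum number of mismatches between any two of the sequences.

8

Pairwise Hamming distances:
  TB381 vs TB330: 2
  TB381 vs TB346: 6
  TB381 vs TB273: 6
  TB330 vs TB346: 7
  TB330 vs TB273: 7
  TB346 vs TB273: 8
The largest is 8, between TB346 and TB273.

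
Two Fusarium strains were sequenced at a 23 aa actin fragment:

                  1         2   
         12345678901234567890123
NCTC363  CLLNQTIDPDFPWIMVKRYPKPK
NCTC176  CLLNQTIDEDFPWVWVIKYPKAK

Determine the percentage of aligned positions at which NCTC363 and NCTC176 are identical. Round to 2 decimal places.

Differing sites — 9:P/E; 14:I/V; 15:M/W; 17:K/I; 18:R/K; 22:P/A.
17 of the 23 sites match, so the percent identity is 17/23 × 100 = 73.91%.

73.91%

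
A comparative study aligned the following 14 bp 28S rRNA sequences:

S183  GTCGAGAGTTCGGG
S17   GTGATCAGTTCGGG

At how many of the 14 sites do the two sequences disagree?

Mismatches occur at site 3 (C↔G), site 4 (G↔A), site 5 (A↔T), site 6 (G↔C).
That gives 4 mismatches out of 14 aligned sites, so the Hamming distance is 4.

4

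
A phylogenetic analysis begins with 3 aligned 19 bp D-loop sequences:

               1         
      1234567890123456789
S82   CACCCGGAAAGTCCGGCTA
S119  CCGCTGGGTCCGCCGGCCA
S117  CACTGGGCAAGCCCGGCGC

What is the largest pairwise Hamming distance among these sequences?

Pairwise Hamming distances:
  S82 vs S119: 9
  S82 vs S117: 6
  S119 vs S117: 11
The largest is 11, between S119 and S117.

11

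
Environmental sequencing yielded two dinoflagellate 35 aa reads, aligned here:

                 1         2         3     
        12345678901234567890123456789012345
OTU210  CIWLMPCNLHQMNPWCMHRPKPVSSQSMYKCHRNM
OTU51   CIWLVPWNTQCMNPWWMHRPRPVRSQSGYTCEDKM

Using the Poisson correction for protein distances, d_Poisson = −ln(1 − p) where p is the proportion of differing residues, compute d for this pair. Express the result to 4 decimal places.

Differing sites — 5:M/V; 7:C/W; 9:L/T; 10:H/Q; 11:Q/C; 16:C/W; 21:K/R; 24:S/R; 28:M/G; 30:K/T; 32:H/E; 33:R/D; 34:N/K.
p = 13/35 = 0.371429.
d = −ln(1 − 0.371429) = −ln(0.628571) = 0.4643.

0.4643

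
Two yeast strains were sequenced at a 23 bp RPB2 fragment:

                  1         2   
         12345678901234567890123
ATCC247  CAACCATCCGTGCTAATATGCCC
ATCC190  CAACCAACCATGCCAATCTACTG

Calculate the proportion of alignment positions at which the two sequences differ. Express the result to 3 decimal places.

0.304

Mismatches occur at site 7 (T→A), site 10 (G→A), site 14 (T→C), site 18 (A→C), site 20 (G→A), site 22 (C→T), site 23 (C→G).
There are 7 differences over 23 sites, so p = 7/23 = 0.304.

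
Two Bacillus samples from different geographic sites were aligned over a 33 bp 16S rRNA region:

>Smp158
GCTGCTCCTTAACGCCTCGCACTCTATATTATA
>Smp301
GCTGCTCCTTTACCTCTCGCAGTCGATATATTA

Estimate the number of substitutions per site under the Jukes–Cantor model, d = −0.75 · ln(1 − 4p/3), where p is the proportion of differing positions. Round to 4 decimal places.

0.2493

Differing sites — 11:A/T; 14:G/C; 15:C/T; 22:C/G; 25:T/G; 30:T/A; 31:A/T.
p = 7/33 = 0.212121.
d = −0.75 · ln(1 − (4/3)·0.212121) = −0.75 · ln(0.717172) = −0.75 · (-0.332440) = 0.2493.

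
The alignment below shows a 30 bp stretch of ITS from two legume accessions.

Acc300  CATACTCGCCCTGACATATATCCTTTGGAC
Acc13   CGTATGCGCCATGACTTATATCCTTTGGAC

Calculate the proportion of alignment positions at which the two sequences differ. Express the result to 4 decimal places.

0.1667

Differing sites — 2:A/G; 5:C/T; 6:T/G; 11:C/A; 16:A/T.
There are 5 differences over 30 sites, so p = 5/30 = 0.1667.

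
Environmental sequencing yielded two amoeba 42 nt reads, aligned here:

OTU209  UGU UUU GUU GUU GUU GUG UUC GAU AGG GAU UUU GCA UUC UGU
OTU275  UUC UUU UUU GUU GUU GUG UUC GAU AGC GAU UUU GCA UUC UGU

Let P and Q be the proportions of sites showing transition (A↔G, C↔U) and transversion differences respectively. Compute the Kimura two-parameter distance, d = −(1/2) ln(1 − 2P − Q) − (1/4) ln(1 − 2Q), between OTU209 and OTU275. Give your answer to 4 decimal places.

The sequences differ at positions 2 (G/U, transversion), 3 (U/C, transition), 7 (G/U, transversion), 27 (G/C, transversion).
Of the 4 differences, 1 transition and 3 transversions over 42 sites: P = 1/42 = 0.023810, Q = 3/42 = 0.071429.
d = −0.5·ln(0.880951) − 0.25·ln(0.857142) = −0.5·(-0.126753) − 0.25·(-0.154152) = 0.1019.

0.1019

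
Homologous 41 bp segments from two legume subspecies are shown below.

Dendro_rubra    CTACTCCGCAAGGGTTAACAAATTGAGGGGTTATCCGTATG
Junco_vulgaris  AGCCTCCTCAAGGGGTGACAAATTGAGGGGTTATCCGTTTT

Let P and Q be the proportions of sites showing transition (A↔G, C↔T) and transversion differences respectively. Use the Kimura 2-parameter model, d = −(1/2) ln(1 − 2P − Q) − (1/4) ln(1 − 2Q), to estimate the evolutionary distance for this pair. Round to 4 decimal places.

Mismatches occur at site 1 (C↔A, transversion), site 2 (T↔G, transversion), site 3 (A↔C, transversion), site 8 (G↔T, transversion), site 15 (T↔G, transversion), site 17 (A↔G, transition), site 39 (A↔T, transversion), site 41 (G↔T, transversion).
Of the 8 differences, 1 transition and 7 transversions over 41 sites: P = 1/41 = 0.024390, Q = 7/41 = 0.170732.
d = −0.5·ln(0.780488) − 0.25·ln(0.658536) = −0.5·(-0.247836) − 0.25·(-0.417736) = 0.2284.

0.2284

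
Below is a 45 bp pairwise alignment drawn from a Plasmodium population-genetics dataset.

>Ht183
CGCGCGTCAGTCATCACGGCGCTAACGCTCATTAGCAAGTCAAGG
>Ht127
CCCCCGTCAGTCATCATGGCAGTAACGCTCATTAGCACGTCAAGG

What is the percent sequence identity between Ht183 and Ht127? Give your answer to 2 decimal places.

Differing sites — 2:G/C; 4:G/C; 17:C/T; 21:G/A; 22:C/G; 38:A/C.
39 of the 45 sites match, so the percent identity is 39/45 × 100 = 86.67%.

86.67%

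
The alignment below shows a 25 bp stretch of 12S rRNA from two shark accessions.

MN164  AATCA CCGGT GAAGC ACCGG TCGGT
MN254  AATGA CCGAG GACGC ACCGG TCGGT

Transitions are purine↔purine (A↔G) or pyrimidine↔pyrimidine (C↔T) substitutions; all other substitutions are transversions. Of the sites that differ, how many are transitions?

The sequences differ at positions 4 (C/G, transversion), 9 (G/A, transition), 10 (T/G, transversion), 13 (A/C, transversion).
Of the 4 differences, 1 transition and 3 transversions, so the answer is 1.

1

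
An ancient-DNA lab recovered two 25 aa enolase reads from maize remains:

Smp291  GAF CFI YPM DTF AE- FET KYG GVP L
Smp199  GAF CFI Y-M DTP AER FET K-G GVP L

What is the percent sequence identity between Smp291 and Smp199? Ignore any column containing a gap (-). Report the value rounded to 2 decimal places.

95.45%

Excluding the 3 gap columns leaves 22 comparable sites.
A single mismatch occurs at site 12 (F↔P).
21 of the 22 comparable sites match, so the percent identity is 21/22 × 100 = 95.45%.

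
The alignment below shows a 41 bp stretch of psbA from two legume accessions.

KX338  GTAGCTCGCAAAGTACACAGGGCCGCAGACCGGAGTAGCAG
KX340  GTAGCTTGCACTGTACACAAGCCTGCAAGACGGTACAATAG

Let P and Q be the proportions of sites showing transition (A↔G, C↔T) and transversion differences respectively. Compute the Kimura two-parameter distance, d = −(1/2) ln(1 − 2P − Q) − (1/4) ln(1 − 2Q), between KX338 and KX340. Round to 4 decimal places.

Mismatches occur at site 7 (C↔T, transition), site 11 (A↔C, transversion), site 12 (A↔T, transversion), site 20 (G↔A, transition), site 22 (G↔C, transversion), site 24 (C↔T, transition), site 28 (G↔A, transition), site 29 (A↔G, transition), site 30 (C↔A, transversion), site 34 (A↔T, transversion), site 35 (G↔A, transition), site 36 (T↔C, transition), site 38 (G↔A, transition), site 39 (C↔T, transition).
Of the 14 differences, 9 transitions and 5 transversions over 41 sites: P = 9/41 = 0.219512, Q = 5/41 = 0.121951.
d = −0.5·ln(0.439025) − 0.25·ln(0.756098) = −0.5·(-0.823199) − 0.25·(-0.279584) = 0.4815.

0.4815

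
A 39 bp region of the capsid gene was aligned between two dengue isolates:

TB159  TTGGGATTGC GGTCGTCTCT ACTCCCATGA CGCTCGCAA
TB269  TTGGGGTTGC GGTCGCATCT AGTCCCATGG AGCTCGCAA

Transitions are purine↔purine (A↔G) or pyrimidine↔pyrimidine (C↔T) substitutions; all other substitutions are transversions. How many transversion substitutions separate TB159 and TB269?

3

Mismatches occur at site 6 (A→G, transition), site 16 (T→C, transition), site 17 (C→A, transversion), site 22 (C→G, transversion), site 30 (A→G, transition), site 31 (C→A, transversion).
Of the 6 differences, 3 transitions and 3 transversions, so the answer is 3.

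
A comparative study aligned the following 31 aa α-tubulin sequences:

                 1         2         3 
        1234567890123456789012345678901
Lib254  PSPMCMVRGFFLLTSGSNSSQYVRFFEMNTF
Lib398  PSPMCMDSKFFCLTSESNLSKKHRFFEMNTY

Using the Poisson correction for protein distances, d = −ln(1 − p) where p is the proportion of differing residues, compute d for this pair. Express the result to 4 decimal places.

0.3895

The sequences differ at positions 7 (V/D), 8 (R/S), 9 (G/K), 12 (L/C), 16 (G/E), 19 (S/L), 21 (Q/K), 22 (Y/K), 23 (V/H), 31 (F/Y).
p = 10/31 = 0.322581.
d = −ln(1 − 0.322581) = −ln(0.677419) = 0.3895.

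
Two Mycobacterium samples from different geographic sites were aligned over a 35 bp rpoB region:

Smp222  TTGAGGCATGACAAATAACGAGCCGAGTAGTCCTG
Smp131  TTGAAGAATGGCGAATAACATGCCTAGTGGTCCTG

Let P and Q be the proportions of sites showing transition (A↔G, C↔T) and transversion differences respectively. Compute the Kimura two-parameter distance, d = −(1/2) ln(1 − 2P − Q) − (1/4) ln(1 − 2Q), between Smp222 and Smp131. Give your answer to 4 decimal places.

Differing sites — 5:G/A (Ti); 7:C/A (Tv); 11:A/G (Ti); 13:A/G (Ti); 20:G/A (Ti); 21:A/T (Tv); 25:G/T (Tv); 29:A/G (Ti).
Of the 8 differences, 5 transitions and 3 transversions over 35 sites: P = 5/35 = 0.142857, Q = 3/35 = 0.085714.
d = −0.5·ln(0.628572) − 0.25·ln(0.828572) = −0.5·(-0.464305) − 0.25·(-0.188052) = 0.2792.

0.2792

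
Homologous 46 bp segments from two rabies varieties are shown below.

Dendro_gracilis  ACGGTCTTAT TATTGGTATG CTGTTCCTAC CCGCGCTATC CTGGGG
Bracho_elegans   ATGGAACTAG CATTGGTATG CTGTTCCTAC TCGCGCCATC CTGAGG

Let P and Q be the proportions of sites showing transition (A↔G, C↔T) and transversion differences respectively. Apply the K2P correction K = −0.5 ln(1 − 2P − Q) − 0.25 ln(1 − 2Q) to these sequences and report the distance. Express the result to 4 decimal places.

0.2323

Differing sites — 2:C/T (Ti); 5:T/A (Tv); 6:C/A (Tv); 7:T/C (Ti); 10:T/G (Tv); 11:T/C (Ti); 31:C/T (Ti); 37:T/C (Ti); 44:G/A (Ti).
Of the 9 differences, 6 transitions and 3 transversions over 46 sites: P = 6/46 = 0.130435, Q = 3/46 = 0.065217.
d = −0.5·ln(0.673913) − 0.25·ln(0.869566) = −0.5·(-0.394654) − 0.25·(-0.139761) = 0.2323.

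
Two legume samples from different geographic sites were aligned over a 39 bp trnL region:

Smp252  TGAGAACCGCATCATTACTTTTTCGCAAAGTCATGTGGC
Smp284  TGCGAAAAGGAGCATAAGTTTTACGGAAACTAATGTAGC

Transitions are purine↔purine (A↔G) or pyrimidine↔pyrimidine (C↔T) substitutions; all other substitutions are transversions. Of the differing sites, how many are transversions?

11

The sequences differ at positions 3 (A/C, transversion), 7 (C/A, transversion), 8 (C/A, transversion), 10 (C/G, transversion), 12 (T/G, transversion), 16 (T/A, transversion), 18 (C/G, transversion), 23 (T/A, transversion), 26 (C/G, transversion), 30 (G/C, transversion), 32 (C/A, transversion), 37 (G/A, transition).
Of the 12 differences, 1 transition and 11 transversions, so the answer is 11.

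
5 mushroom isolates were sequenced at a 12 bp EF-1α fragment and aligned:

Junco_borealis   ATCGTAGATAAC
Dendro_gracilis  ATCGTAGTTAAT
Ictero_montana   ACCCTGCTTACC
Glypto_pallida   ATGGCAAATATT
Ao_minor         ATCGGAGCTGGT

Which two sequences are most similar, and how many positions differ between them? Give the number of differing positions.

Pairwise Hamming distances:
  Junco_borealis vs Dendro_gracilis: 2
  Junco_borealis vs Ictero_montana: 6
  Junco_borealis vs Glypto_pallida: 5
  Junco_borealis vs Ao_minor: 5
  Dendro_gracilis vs Ictero_montana: 6
  Dendro_gracilis vs Glypto_pallida: 5
  Dendro_gracilis vs Ao_minor: 4
  Ictero_montana vs Glypto_pallida: 9
  Ictero_montana vs Ao_minor: 9
  Glypto_pallida vs Ao_minor: 6
The smallest is 2, between Junco_borealis and Dendro_gracilis.

2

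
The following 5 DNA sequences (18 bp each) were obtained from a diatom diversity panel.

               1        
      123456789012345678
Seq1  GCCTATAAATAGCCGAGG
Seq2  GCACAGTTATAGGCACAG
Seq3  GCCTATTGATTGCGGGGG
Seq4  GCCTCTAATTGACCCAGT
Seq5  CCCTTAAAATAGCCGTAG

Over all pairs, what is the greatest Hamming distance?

14

Pairwise Hamming distances:
  Seq1 vs Seq2: 9
  Seq1 vs Seq3: 5
  Seq1 vs Seq4: 6
  Seq1 vs Seq5: 5
  Seq2 vs Seq3: 10
  Seq2 vs Seq4: 14
  Seq2 vs Seq5: 10
  Seq3 vs Seq4: 10
  Seq3 vs Seq5: 9
  Seq4 vs Seq5: 10
The largest is 14, between Seq2 and Seq4.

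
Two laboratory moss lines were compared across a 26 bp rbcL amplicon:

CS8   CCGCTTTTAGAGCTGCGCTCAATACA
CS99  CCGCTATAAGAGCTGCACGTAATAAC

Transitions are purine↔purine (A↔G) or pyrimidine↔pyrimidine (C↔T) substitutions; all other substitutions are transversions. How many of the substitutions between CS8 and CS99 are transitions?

2

The sequences differ at positions 6 (T/A, transversion), 8 (T/A, transversion), 17 (G/A, transition), 19 (T/G, transversion), 20 (C/T, transition), 25 (C/A, transversion), 26 (A/C, transversion).
Of the 7 differences, 2 transitions and 5 transversions, so the answer is 2.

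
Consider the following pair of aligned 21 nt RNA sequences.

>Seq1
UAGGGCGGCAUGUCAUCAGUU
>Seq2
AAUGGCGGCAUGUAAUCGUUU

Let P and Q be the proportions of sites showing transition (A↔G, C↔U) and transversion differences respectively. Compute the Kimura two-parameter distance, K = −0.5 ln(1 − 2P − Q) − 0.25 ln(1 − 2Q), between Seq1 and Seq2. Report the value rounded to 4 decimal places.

0.2881

Differing sites — 1:U/A (Tv); 3:G/U (Tv); 14:C/A (Tv); 18:A/G (Ti); 19:G/U (Tv).
Of the 5 differences, 1 transition and 4 transversions over 21 sites: P = 1/21 = 0.047619, Q = 4/21 = 0.190476.
d = −0.5·ln(0.714286) − 0.25·ln(0.619048) = −0.5·(-0.336472) − 0.25·(-0.479572) = 0.2881.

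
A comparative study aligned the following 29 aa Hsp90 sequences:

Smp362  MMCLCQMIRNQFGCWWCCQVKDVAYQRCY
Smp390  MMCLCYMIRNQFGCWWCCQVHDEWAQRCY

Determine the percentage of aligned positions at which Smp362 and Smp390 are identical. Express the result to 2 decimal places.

Mismatches occur at site 6 (Q/Y), site 21 (K/H), site 23 (V/E), site 24 (A/W), site 25 (Y/A).
24 of the 29 sites match, so the percent identity is 24/29 × 100 = 82.76%.

82.76%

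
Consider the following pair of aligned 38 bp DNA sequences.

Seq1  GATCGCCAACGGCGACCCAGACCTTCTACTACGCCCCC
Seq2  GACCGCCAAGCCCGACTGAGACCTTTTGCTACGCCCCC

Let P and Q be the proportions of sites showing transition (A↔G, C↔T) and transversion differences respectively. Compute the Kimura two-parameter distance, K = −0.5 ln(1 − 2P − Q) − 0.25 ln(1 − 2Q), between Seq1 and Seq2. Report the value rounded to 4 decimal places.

0.2488

The sequences differ at positions 3 (T/C, transition), 10 (C/G, transversion), 11 (G/C, transversion), 12 (G/C, transversion), 17 (C/T, transition), 18 (C/G, transversion), 26 (C/T, transition), 28 (A/G, transition).
Of the 8 differences, 4 transitions and 4 transversions over 38 sites: P = 4/38 = 0.105263, Q = 4/38 = 0.105263.
d = −0.5·ln(0.684211) − 0.25·ln(0.789474) = −0.5·(-0.379489) − 0.25·(-0.236388) = 0.2488.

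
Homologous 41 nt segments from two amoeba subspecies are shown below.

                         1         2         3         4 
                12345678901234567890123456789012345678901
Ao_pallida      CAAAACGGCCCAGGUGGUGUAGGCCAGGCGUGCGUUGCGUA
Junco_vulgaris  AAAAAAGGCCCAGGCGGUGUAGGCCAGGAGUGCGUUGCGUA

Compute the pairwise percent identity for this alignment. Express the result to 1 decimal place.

90.2%

Differing sites — 1:C/A; 6:C/A; 15:U/C; 29:C/A.
37 of the 41 sites match, so the percent identity is 37/41 × 100 = 90.2%.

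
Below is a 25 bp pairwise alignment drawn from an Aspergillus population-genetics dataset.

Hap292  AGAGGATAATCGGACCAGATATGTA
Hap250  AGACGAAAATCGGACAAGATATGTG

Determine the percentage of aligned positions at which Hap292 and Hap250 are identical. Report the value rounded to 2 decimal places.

84.00%

Mismatches occur at site 4 (G↔C), site 7 (T↔A), site 16 (C↔A), site 25 (A↔G).
21 of the 25 sites match, so the percent identity is 21/25 × 100 = 84.00%.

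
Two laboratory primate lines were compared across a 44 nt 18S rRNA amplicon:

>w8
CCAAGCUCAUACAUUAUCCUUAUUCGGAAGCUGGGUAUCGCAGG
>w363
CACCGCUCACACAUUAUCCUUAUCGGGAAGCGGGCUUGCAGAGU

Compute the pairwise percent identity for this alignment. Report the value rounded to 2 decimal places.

70.45%

Differing sites — 2:C/A; 3:A/C; 4:A/C; 10:U/C; 24:U/C; 25:C/G; 32:U/G; 35:G/C; 37:A/U; 38:U/G; 40:G/A; 41:C/G; 44:G/U.
31 of the 44 sites match, so the percent identity is 31/44 × 100 = 70.45%.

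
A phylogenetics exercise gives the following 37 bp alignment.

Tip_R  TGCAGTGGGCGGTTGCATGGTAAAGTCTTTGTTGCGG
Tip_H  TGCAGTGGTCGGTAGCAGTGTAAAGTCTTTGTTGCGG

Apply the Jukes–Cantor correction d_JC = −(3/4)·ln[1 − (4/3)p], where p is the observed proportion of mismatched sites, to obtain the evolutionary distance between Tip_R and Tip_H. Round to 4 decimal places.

Differing sites — 9:G/T; 14:T/A; 18:T/G; 19:G/T.
p = 4/37 = 0.108108.
d = −0.75 · ln(1 − (4/3)·0.108108) = −0.75 · ln(0.855856) = −0.75 · (-0.155653) = 0.1167.

0.1167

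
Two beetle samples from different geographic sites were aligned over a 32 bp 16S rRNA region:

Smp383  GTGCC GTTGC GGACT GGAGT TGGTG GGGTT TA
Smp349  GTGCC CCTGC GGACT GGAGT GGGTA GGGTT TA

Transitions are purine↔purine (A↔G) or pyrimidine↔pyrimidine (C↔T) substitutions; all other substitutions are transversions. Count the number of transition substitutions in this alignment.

2

Differing sites — 6:G/C (Tv); 7:T/C (Ti); 21:T/G (Tv); 25:G/A (Ti).
Of the 4 differences, 2 transitions and 2 transversions, so the answer is 2.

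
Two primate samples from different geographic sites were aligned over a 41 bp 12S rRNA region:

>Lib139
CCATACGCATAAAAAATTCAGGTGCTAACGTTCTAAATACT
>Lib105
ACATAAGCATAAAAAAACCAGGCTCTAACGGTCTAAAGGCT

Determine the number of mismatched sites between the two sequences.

9

Mismatches occur at site 1 (C↔A), site 6 (C↔A), site 17 (T↔A), site 18 (T↔C), site 23 (T↔C), site 24 (G↔T), site 31 (T↔G), site 38 (T↔G), site 39 (A↔G).
That gives 9 mismatches out of 41 aligned sites, so the Hamming distance is 9.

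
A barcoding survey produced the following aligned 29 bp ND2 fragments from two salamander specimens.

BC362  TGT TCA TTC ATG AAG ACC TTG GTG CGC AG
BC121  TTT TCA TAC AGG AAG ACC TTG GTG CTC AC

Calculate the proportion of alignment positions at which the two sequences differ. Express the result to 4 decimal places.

Differing sites — 2:G/T; 8:T/A; 11:T/G; 26:G/T; 29:G/C.
There are 5 differences over 29 sites, so p = 5/29 = 0.1724.

0.1724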